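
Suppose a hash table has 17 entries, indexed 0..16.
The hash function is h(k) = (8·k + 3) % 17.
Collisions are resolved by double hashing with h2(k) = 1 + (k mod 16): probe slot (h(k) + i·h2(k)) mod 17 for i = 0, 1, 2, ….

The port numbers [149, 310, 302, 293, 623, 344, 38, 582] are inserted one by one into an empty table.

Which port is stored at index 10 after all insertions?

344

149: h=5 -> slot 5
310: h=1 -> slot 1
302: h=5, h2=15, probe 5,3 -> slot 3
293: h=1, h2=6, probe 1,7 -> slot 7
623: h=6 -> slot 6
344: h=1, h2=9, probe 1,10 -> slot 10
38: h=1, h2=7, probe 1,8 -> slot 8
582: h=1, h2=7, probe 1,8,15 -> slot 15
Table: [—, 310, —, 302, —, 149, 623, 293, 38, —, 344, —, —, —, —, 582, —]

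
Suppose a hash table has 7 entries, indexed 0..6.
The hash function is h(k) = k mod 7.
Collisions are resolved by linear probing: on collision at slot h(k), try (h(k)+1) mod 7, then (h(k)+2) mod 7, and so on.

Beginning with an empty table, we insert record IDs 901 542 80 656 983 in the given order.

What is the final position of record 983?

0

Insert 901: h=5, slot 5 empty => index 5.
Insert 542: h=3, slot 3 empty => index 3.
Insert 80: h=3, slot 3 occupied => index 4.
Insert 656: h=5, slot 5 occupied => index 6.
Insert 983: h=3, slots 3,4,5,6 occupied => index 0.
Table: [983, -, -, 542, 80, 901, 656]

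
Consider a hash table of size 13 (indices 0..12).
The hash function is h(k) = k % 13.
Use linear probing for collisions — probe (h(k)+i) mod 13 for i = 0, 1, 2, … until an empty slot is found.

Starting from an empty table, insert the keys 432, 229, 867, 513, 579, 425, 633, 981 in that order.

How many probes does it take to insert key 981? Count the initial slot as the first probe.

432: h=3 → slot 3
229: h=8 → slot 8
867: h=9 → slot 9
513: h=6 → slot 6
579: h=7 → slot 7
425: h=9, probe 9,10 → slot 10
633: h=9, probe 9,10,11 → slot 11
981: h=6, probe 6,7,8,9,10,11,12 → slot 12
Table: [—, —, —, 432, —, —, 513, 579, 229, 867, 425, 633, 981]

7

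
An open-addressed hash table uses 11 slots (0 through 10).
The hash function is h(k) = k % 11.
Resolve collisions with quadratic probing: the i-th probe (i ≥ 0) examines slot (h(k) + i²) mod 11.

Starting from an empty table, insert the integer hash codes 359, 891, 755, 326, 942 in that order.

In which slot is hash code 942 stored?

359 hashes to 7; slot 7 is free → place at 7.
891 hashes to 0; slot 0 is free → place at 0.
755 hashes to 7; 7 taken → place at 8.
326 hashes to 7; 7,8,0 taken → place at 5.
942 hashes to 7; 7,8,0,5 taken → place at 1.
Table: [891, 942, _, _, _, 326, _, 359, 755, _, _]

1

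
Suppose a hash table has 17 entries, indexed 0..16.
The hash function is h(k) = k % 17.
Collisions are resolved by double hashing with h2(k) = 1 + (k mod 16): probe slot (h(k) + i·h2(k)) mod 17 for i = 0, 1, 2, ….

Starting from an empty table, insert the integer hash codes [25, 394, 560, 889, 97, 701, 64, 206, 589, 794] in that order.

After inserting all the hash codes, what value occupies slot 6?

25: h=8 → slot 8
394: h=3 → slot 3
560: h=16 → slot 16
889: h=5 → slot 5
97: h=12 → slot 12
701: h=4 → slot 4
64: h=13 → slot 13
206: h=2 → slot 2
589: h=11 → slot 11
794: h=12, h2=11, probe 12,6 → slot 6
Table: [., ., 206, 394, 701, 889, 794, ., 25, ., ., 589, 97, 64, ., ., 560]

794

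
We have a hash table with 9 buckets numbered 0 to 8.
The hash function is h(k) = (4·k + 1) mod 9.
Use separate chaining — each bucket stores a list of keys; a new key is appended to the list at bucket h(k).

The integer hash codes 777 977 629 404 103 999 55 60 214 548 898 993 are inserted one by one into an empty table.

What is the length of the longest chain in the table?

777 -> bucket 4
977 -> bucket 3
629 -> bucket 6
404 -> bucket 6 (collision)
103 -> bucket 8
999 -> bucket 1
55 -> bucket 5
60 -> bucket 7
214 -> bucket 2
548 -> bucket 6 (collision)
898 -> bucket 2 (collision)
993 -> bucket 4 (collision)
Final buckets:
0: ∅
1: 999
2: 214 -> 898
3: 977
4: 777 -> 993
5: 55
6: 629 -> 404 -> 548
7: 60
8: 103

3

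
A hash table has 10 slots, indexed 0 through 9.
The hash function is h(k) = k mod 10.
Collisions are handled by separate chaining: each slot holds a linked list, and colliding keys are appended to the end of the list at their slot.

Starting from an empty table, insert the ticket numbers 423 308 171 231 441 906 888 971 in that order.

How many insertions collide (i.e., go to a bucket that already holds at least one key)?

Insert 423: h=3, bucket 3 empty → new chain.
Insert 308: h=8, bucket 8 empty → new chain.
Insert 171: h=1, bucket 1 empty → new chain.
Insert 231: h=1, bucket 1 nonempty → append to chain.
Insert 441: h=1, bucket 1 nonempty → append to chain.
Insert 906: h=6, bucket 6 empty → new chain.
Insert 888: h=8, bucket 8 nonempty → append to chain.
Insert 971: h=1, bucket 1 nonempty → append to chain.
Final buckets:
0: _
1: 171 -> 231 -> 441 -> 971
2: _
3: 423
4: _
5: _
6: 906
7: _
8: 308 -> 888
9: _

4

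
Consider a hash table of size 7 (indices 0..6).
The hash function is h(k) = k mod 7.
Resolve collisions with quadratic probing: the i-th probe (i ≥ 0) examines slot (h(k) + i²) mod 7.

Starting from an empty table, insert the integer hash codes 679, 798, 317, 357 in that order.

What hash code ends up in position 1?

679: h=0 => slot 0
798: h=0, probe 0,1 => slot 1
317: h=2 => slot 2
357: h=0, probe 0,1,4 => slot 4
Table: [679, 798, 317, -, 357, -, -]

798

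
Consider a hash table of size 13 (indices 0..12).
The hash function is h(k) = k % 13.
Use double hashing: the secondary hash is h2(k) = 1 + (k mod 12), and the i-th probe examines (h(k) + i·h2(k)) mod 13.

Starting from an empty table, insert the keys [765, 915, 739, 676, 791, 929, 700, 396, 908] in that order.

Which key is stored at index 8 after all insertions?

765: h=11 => slot 11
915: h=5 => slot 5
739: h=11, h2=8, probe 11,6 => slot 6
676: h=0 => slot 0
791: h=11, h2=12, probe 11,10 => slot 10
929: h=6, h2=6, probe 6,12 => slot 12
700: h=11, h2=5, probe 11,3 => slot 3
396: h=6, h2=1, probe 6,7 => slot 7
908: h=11, h2=9, probe 11,7,3,12,8 => slot 8
Table: [676, -, -, 700, -, 915, 739, 396, 908, -, 791, 765, 929]

908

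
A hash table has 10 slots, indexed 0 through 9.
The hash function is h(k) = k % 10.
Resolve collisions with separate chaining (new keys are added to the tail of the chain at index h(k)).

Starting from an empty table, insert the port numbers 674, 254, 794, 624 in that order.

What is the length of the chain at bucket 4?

4

674 -> bucket 4
254 -> bucket 4 (collision)
794 -> bucket 4 (collision)
624 -> bucket 4 (collision)
Final buckets:
0: ∅
1: ∅
2: ∅
3: ∅
4: 674 -> 254 -> 794 -> 624
5: ∅
6: ∅
7: ∅
8: ∅
9: ∅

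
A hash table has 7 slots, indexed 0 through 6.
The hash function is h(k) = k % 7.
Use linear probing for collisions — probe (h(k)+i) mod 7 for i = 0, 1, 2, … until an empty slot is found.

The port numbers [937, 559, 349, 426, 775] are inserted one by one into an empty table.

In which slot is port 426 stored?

937: h=6 => slot 6
559: h=6, probe 6,0 => slot 0
349: h=6, probe 6,0,1 => slot 1
426: h=6, probe 6,0,1,2 => slot 2
775: h=5 => slot 5
Table: [559, 349, 426, —, —, 775, 937]

2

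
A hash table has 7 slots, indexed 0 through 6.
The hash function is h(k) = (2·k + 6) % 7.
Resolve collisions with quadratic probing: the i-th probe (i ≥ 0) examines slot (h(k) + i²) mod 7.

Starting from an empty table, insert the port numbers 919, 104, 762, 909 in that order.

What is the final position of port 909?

1

919: h=3 -> slot 3
104: h=4 -> slot 4
762: h=4, probe 4,5 -> slot 5
909: h=4, probe 4,5,1 -> slot 1
Table: [—, 909, —, 919, 104, 762, —]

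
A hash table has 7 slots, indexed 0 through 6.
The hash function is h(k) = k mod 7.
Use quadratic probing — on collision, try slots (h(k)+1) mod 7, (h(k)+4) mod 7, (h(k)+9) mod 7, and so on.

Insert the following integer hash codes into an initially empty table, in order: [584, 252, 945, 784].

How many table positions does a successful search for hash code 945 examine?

Insert 584: h=3, slot 3 empty => index 3.
Insert 252: h=0, slot 0 empty => index 0.
Insert 945: h=0, slot 0 occupied => index 1.
Insert 784: h=0, slots 0,1 occupied => index 4.
Table: [252, 945, _, 584, 784, _, _]
Lookup 945: h=0, probe 0,1 → found at 1.

2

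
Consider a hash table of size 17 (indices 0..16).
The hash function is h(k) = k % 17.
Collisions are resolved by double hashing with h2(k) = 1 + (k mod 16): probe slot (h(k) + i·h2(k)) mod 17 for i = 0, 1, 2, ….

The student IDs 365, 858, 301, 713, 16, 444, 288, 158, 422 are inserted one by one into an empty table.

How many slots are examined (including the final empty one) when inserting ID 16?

Insert 365: h=8, slot 8 empty → index 8.
Insert 858: h=8, h2=11, slot 8 occupied → index 2.
Insert 301: h=12, slot 12 empty → index 12.
Insert 713: h=16, slot 16 empty → index 16.
Insert 16: h=16, h2=1, slot 16 occupied → index 0.
Insert 444: h=2, h2=13, slot 2 occupied → index 15.
Insert 288: h=16, h2=1, slots 16,0 occupied → index 1.
Insert 158: h=5, slot 5 empty → index 5.
Insert 422: h=14, slot 14 empty → index 14.
Table: [16, 288, 858, ., ., 158, ., ., 365, ., ., ., 301, ., 422, 444, 713]

2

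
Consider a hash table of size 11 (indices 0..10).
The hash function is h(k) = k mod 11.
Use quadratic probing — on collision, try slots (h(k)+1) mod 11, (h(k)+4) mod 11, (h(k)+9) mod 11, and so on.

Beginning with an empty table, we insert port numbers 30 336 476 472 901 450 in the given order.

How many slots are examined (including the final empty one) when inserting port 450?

30 hashes to 8; slot 8 is free → place at 8.
336 hashes to 6; slot 6 is free → place at 6.
476 hashes to 3; slot 3 is free → place at 3.
472 hashes to 10; slot 10 is free → place at 10.
901 hashes to 10; 10 taken → place at 0.
450 hashes to 10; 10,0,3,8 taken → place at 4.
Table: [901, ∅, ∅, 476, 450, ∅, 336, ∅, 30, ∅, 472]

5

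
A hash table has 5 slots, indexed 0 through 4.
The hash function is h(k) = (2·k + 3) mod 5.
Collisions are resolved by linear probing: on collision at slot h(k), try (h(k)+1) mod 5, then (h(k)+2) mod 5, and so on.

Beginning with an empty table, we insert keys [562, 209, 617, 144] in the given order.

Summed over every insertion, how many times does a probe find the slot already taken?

4

Insert 562: h=2, slot 2 empty => index 2.
Insert 209: h=1, slot 1 empty => index 1.
Insert 617: h=2, slot 2 occupied => index 3.
Insert 144: h=1, slots 1,2,3 occupied => index 4.
Table: [., 209, 562, 617, 144]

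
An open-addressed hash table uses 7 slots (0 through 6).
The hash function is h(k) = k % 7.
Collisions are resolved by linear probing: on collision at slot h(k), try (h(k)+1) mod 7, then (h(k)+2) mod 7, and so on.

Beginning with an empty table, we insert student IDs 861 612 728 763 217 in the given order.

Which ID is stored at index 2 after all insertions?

861: h=0 -> slot 0
612: h=3 -> slot 3
728: h=0, probe 0,1 -> slot 1
763: h=0, probe 0,1,2 -> slot 2
217: h=0, probe 0,1,2,3,4 -> slot 4
Table: [861, 728, 763, 612, 217, -, -]

763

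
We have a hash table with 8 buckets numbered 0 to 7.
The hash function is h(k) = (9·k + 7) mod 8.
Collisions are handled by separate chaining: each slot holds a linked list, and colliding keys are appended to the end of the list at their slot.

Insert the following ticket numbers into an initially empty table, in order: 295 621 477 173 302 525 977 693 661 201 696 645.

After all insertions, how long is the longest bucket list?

Insert 295: h=6, bucket 6 empty -> new chain.
Insert 621: h=4, bucket 4 empty -> new chain.
Insert 477: h=4, bucket 4 nonempty -> append to chain.
Insert 173: h=4, bucket 4 nonempty -> append to chain.
Insert 302: h=5, bucket 5 empty -> new chain.
Insert 525: h=4, bucket 4 nonempty -> append to chain.
Insert 977: h=0, bucket 0 empty -> new chain.
Insert 693: h=4, bucket 4 nonempty -> append to chain.
Insert 661: h=4, bucket 4 nonempty -> append to chain.
Insert 201: h=0, bucket 0 nonempty -> append to chain.
Insert 696: h=7, bucket 7 empty -> new chain.
Insert 645: h=4, bucket 4 nonempty -> append to chain.
Final buckets:
0: 977 -> 201
1: ∅
2: ∅
3: ∅
4: 621 -> 477 -> 173 -> 525 -> 693 -> 661 -> 645
5: 302
6: 295
7: 696

7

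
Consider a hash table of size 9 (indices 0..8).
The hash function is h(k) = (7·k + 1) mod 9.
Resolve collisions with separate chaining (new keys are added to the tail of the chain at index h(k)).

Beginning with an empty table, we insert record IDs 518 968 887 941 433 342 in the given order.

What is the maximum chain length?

Insert 518: h=0, bucket 0 empty -> new chain.
Insert 968: h=0, bucket 0 nonempty -> append to chain.
Insert 887: h=0, bucket 0 nonempty -> append to chain.
Insert 941: h=0, bucket 0 nonempty -> append to chain.
Insert 433: h=8, bucket 8 empty -> new chain.
Insert 342: h=1, bucket 1 empty -> new chain.
Final buckets:
0: 518 -> 968 -> 887 -> 941
1: 342
2: -
3: -
4: -
5: -
6: -
7: -
8: 433

4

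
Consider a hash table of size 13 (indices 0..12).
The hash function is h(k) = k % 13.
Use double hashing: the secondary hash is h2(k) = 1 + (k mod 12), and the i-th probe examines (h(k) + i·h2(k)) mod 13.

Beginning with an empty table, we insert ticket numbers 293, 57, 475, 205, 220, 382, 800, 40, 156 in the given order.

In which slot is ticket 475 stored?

2

293: h=7 => slot 7
57: h=5 => slot 5
475: h=7, h2=8, probe 7,2 => slot 2
205: h=10 => slot 10
220: h=12 => slot 12
382: h=5, h2=11, probe 5,3 => slot 3
800: h=7, h2=9, probe 7,3,12,8 => slot 8
40: h=1 => slot 1
156: h=0 => slot 0
Table: [156, 40, 475, 382, _, 57, _, 293, 800, _, 205, _, 220]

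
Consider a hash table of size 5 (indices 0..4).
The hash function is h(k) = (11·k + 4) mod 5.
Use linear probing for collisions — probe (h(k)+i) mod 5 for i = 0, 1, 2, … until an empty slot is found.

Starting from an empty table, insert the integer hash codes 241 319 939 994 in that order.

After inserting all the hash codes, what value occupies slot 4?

939

Insert 241: h=0, slot 0 empty → index 0.
Insert 319: h=3, slot 3 empty → index 3.
Insert 939: h=3, slot 3 occupied → index 4.
Insert 994: h=3, slots 3,4,0 occupied → index 1.
Table: [241, 994, -, 319, 939]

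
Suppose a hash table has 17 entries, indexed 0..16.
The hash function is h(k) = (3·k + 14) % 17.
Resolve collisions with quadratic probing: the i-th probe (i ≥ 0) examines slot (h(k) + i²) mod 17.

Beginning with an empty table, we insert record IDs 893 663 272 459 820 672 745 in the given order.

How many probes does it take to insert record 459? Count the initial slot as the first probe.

3

893 hashes to 7; slot 7 is free → place at 7.
663 hashes to 14; slot 14 is free → place at 14.
272 hashes to 14; 14 taken → place at 15.
459 hashes to 14; 14,15 taken → place at 1.
820 hashes to 9; slot 9 is free → place at 9.
672 hashes to 7; 7 taken → place at 8.
745 hashes to 5; slot 5 is free → place at 5.
Table: [∅, 459, ∅, ∅, ∅, 745, ∅, 893, 672, 820, ∅, ∅, ∅, ∅, 663, 272, ∅]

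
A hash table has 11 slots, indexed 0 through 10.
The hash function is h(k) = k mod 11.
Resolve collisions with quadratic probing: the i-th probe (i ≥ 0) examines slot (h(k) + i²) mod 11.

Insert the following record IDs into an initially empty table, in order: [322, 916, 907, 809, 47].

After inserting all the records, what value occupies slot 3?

322 hashes to 3; slot 3 is free => place at 3.
916 hashes to 3; 3 taken => place at 4.
907 hashes to 5; slot 5 is free => place at 5.
809 hashes to 6; slot 6 is free => place at 6.
47 hashes to 3; 3,4 taken => place at 7.
Table: [∅, ∅, ∅, 322, 916, 907, 809, 47, ∅, ∅, ∅]

322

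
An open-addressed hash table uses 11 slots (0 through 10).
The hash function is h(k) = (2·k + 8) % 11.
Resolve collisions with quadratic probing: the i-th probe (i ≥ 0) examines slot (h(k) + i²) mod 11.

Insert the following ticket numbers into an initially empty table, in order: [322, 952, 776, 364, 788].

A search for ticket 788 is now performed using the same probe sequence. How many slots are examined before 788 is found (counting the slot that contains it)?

322 hashes to 3; slot 3 is free → place at 3.
952 hashes to 9; slot 9 is free → place at 9.
776 hashes to 9; 9 taken → place at 10.
364 hashes to 10; 10 taken → place at 0.
788 hashes to 0; 0 taken → place at 1.
Table: [364, 788, ∅, 322, ∅, ∅, ∅, ∅, ∅, 952, 776]
Lookup 788: h=0, probe 0,1 → found at 1.

2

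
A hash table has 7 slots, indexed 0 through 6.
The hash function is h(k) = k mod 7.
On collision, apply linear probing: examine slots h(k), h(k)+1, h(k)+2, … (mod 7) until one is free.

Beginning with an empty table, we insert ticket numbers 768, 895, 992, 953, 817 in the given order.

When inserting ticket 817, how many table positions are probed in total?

5

Insert 768: h=5, slot 5 empty => index 5.
Insert 895: h=6, slot 6 empty => index 6.
Insert 992: h=5, slots 5,6 occupied => index 0.
Insert 953: h=1, slot 1 empty => index 1.
Insert 817: h=5, slots 5,6,0,1 occupied => index 2.
Table: [992, 953, 817, -, -, 768, 895]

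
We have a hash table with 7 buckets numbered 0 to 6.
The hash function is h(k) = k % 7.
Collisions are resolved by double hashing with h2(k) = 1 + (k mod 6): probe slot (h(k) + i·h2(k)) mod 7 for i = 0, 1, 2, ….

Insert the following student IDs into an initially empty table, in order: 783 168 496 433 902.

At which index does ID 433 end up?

Insert 783: h=6, slot 6 empty => index 6.
Insert 168: h=0, slot 0 empty => index 0.
Insert 496: h=6, h2=5, slot 6 occupied => index 4.
Insert 433: h=6, h2=2, slot 6 occupied => index 1.
Insert 902: h=6, h2=3, slot 6 occupied => index 2.
Table: [168, 433, 902, _, 496, _, 783]

1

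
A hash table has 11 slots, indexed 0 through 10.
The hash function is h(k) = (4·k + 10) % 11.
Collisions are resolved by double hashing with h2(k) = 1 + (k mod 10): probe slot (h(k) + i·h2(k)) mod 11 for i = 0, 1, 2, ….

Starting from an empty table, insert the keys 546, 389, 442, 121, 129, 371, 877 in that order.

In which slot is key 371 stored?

0

546 hashes to 5; slot 5 is free => place at 5.
389 hashes to 4; slot 4 is free => place at 4.
442 hashes to 7; slot 7 is free => place at 7.
121 hashes to 10; slot 10 is free => place at 10.
129 hashes to 9; slot 9 is free => place at 9.
371 hashes to 9, h2=2; 9 taken => place at 0.
877 hashes to 9, h2=8; 9 taken => place at 6.
Table: [371, ∅, ∅, ∅, 389, 546, 877, 442, ∅, 129, 121]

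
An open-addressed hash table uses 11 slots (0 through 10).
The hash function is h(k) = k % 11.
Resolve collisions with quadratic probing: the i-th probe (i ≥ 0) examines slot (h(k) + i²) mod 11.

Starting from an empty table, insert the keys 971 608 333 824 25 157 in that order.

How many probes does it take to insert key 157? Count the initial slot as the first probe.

5

971 hashes to 3; slot 3 is free => place at 3.
608 hashes to 3; 3 taken => place at 4.
333 hashes to 3; 3,4 taken => place at 7.
824 hashes to 10; slot 10 is free => place at 10.
25 hashes to 3; 3,4,7 taken => place at 1.
157 hashes to 3; 3,4,7,1 taken => place at 8.
Table: [-, 25, -, 971, 608, -, -, 333, 157, -, 824]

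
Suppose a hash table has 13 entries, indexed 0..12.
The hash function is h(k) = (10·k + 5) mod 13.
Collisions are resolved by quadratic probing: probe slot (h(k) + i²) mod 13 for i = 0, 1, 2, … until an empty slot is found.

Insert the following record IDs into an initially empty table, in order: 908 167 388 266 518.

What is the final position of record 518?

Insert 908: h=11, slot 11 empty -> index 11.
Insert 167: h=11, slot 11 occupied -> index 12.
Insert 388: h=11, slots 11,12 occupied -> index 2.
Insert 266: h=0, slot 0 empty -> index 0.
Insert 518: h=11, slots 11,12,2 occupied -> index 7.
Table: [266, —, 388, —, —, —, —, 518, —, —, —, 908, 167]

7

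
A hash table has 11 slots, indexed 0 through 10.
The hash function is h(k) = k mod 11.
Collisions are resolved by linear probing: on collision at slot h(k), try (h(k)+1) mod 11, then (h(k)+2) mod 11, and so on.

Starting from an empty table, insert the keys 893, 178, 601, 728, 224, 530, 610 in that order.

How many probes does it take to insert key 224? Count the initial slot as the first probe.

893 hashes to 2; slot 2 is free => place at 2.
178 hashes to 2; 2 taken => place at 3.
601 hashes to 7; slot 7 is free => place at 7.
728 hashes to 2; 2,3 taken => place at 4.
224 hashes to 4; 4 taken => place at 5.
530 hashes to 2; 2,3,4,5 taken => place at 6.
610 hashes to 5; 5,6,7 taken => place at 8.
Table: [., ., 893, 178, 728, 224, 530, 601, 610, ., .]

2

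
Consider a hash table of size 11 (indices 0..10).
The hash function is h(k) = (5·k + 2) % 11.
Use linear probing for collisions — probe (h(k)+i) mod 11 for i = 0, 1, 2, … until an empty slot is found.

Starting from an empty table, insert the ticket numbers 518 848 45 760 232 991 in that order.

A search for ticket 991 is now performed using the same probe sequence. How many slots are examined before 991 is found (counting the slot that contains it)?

6

518: h=7 → slot 7
848: h=7, probe 7,8 → slot 8
45: h=7, probe 7,8,9 → slot 9
760: h=7, probe 7,8,9,10 → slot 10
232: h=7, probe 7,8,9,10,0 → slot 0
991: h=7, probe 7,8,9,10,0,1 → slot 1
Table: [232, 991, —, —, —, —, —, 518, 848, 45, 760]
Lookup 991: h=7, probe 7,8,9,10,0,1 → found at 1.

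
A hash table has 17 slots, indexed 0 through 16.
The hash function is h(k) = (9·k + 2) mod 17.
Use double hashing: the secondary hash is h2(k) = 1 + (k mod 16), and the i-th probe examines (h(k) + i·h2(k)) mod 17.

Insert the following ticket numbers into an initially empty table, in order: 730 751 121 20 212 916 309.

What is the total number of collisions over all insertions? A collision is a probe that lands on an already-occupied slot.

3

Insert 730: h=10, slot 10 empty => index 10.
Insert 751: h=12, slot 12 empty => index 12.
Insert 121: h=3, slot 3 empty => index 3.
Insert 20: h=12, h2=5, slot 12 occupied => index 0.
Insert 212: h=6, slot 6 empty => index 6.
Insert 916: h=1, slot 1 empty => index 1.
Insert 309: h=12, h2=6, slots 12,1 occupied => index 7.
Table: [20, 916, —, 121, —, —, 212, 309, —, —, 730, —, 751, —, —, —, —]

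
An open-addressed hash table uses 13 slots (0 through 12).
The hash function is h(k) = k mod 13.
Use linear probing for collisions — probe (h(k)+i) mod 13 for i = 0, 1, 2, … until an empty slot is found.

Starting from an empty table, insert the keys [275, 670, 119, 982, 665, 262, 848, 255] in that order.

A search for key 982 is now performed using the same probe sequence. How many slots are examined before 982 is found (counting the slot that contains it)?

2

275: h=2 -> slot 2
670: h=7 -> slot 7
119: h=2, probe 2,3 -> slot 3
982: h=7, probe 7,8 -> slot 8
665: h=2, probe 2,3,4 -> slot 4
262: h=2, probe 2,3,4,5 -> slot 5
848: h=3, probe 3,4,5,6 -> slot 6
255: h=8, probe 8,9 -> slot 9
Table: [., ., 275, 119, 665, 262, 848, 670, 982, 255, ., ., .]
Lookup 982: h=7, probe 7,8 → found at 8.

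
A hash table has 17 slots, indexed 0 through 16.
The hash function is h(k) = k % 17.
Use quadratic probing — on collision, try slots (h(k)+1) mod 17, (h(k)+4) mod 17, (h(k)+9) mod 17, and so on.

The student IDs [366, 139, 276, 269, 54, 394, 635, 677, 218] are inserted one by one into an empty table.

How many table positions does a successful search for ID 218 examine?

3

366: h=9 -> slot 9
139: h=3 -> slot 3
276: h=4 -> slot 4
269: h=14 -> slot 14
54: h=3, probe 3,4,7 -> slot 7
394: h=3, probe 3,4,7,12 -> slot 12
635: h=6 -> slot 6
677: h=14, probe 14,15 -> slot 15
218: h=14, probe 14,15,1 -> slot 1
Table: [∅, 218, ∅, 139, 276, ∅, 635, 54, ∅, 366, ∅, ∅, 394, ∅, 269, 677, ∅]
Lookup 218: h=14, probe 14,15,1 → found at 1.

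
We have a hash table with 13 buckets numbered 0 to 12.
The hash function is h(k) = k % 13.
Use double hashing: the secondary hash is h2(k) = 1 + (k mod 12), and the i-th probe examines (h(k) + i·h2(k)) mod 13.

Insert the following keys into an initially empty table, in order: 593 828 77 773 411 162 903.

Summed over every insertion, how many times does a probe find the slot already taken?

4

Insert 593: h=8, slot 8 empty -> index 8.
Insert 828: h=9, slot 9 empty -> index 9.
Insert 77: h=12, slot 12 empty -> index 12.
Insert 773: h=6, slot 6 empty -> index 6.
Insert 411: h=8, h2=4, slots 8,12 occupied -> index 3.
Insert 162: h=6, h2=7, slot 6 occupied -> index 0.
Insert 903: h=6, h2=4, slot 6 occupied -> index 10.
Table: [162, ∅, ∅, 411, ∅, ∅, 773, ∅, 593, 828, 903, ∅, 77]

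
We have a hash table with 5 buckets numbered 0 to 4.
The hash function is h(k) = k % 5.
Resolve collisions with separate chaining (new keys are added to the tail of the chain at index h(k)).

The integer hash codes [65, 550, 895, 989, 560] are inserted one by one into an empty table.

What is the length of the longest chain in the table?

4

Insert 65: h=0, bucket 0 empty -> new chain.
Insert 550: h=0, bucket 0 nonempty -> append to chain.
Insert 895: h=0, bucket 0 nonempty -> append to chain.
Insert 989: h=4, bucket 4 empty -> new chain.
Insert 560: h=0, bucket 0 nonempty -> append to chain.
Final buckets:
0: 65 -> 550 -> 895 -> 560
1: -
2: -
3: -
4: 989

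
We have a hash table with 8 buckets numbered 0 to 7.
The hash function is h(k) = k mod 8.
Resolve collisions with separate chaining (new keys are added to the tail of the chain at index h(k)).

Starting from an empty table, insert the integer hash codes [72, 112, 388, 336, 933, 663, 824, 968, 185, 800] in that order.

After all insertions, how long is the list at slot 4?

72 -> bucket 0
112 -> bucket 0 (collision)
388 -> bucket 4
336 -> bucket 0 (collision)
933 -> bucket 5
663 -> bucket 7
824 -> bucket 0 (collision)
968 -> bucket 0 (collision)
185 -> bucket 1
800 -> bucket 0 (collision)
Final buckets:
0: 72 -> 112 -> 336 -> 824 -> 968 -> 800
1: 185
2: ∅
3: ∅
4: 388
5: 933
6: ∅
7: 663

1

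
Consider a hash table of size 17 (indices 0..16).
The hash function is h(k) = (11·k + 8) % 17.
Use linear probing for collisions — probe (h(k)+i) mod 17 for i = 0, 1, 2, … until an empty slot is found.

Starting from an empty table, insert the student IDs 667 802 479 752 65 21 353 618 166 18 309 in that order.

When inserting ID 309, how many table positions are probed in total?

4

667 hashes to 1; slot 1 is free -> place at 1.
802 hashes to 7; slot 7 is free -> place at 7.
479 hashes to 7; 7 taken -> place at 8.
752 hashes to 1; 1 taken -> place at 2.
65 hashes to 9; slot 9 is free -> place at 9.
21 hashes to 1; 1,2 taken -> place at 3.
353 hashes to 15; slot 15 is free -> place at 15.
618 hashes to 6; slot 6 is free -> place at 6.
166 hashes to 15; 15 taken -> place at 16.
18 hashes to 2; 2,3 taken -> place at 4.
309 hashes to 7; 7,8,9 taken -> place at 10.
Table: [_, 667, 752, 21, 18, _, 618, 802, 479, 65, 309, _, _, _, _, 353, 166]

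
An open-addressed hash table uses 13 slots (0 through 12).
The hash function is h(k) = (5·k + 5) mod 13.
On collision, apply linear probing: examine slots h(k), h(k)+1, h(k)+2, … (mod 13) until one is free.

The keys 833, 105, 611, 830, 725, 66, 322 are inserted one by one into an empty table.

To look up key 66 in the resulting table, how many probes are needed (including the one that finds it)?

3

833 hashes to 10; slot 10 is free => place at 10.
105 hashes to 10; 10 taken => place at 11.
611 hashes to 5; slot 5 is free => place at 5.
830 hashes to 8; slot 8 is free => place at 8.
725 hashes to 3; slot 3 is free => place at 3.
66 hashes to 10; 10,11 taken => place at 12.
322 hashes to 3; 3 taken => place at 4.
Table: [-, -, -, 725, 322, 611, -, -, 830, -, 833, 105, 66]
Lookup 66: h=10, probe 10,11,12 → found at 12.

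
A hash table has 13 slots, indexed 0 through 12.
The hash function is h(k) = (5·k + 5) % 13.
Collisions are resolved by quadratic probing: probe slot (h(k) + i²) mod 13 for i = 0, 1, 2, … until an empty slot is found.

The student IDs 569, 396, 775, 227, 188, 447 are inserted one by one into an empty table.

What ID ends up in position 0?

569: h=3 => slot 3
396: h=9 => slot 9
775: h=6 => slot 6
227: h=9, probe 9,10 => slot 10
188: h=9, probe 9,10,0 => slot 0
447: h=4 => slot 4
Table: [188, ., ., 569, 447, ., 775, ., ., 396, 227, ., .]

188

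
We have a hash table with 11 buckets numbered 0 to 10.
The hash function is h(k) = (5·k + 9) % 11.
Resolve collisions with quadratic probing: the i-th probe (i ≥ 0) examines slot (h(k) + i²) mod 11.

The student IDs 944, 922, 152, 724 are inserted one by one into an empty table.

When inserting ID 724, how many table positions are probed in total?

4

Insert 944: h=10, slot 10 empty → index 10.
Insert 922: h=10, slot 10 occupied → index 0.
Insert 152: h=10, slots 10,0 occupied → index 3.
Insert 724: h=10, slots 10,0,3 occupied → index 8.
Table: [922, ., ., 152, ., ., ., ., 724, ., 944]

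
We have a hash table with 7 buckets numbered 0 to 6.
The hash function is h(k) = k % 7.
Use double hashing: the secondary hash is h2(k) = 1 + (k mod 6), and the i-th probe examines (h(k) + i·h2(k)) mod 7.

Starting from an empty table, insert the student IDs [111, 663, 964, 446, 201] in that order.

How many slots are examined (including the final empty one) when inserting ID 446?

2

111: h=6 → slot 6
663: h=5 → slot 5
964: h=5, h2=5, probe 5,3 → slot 3
446: h=5, h2=3, probe 5,1 → slot 1
201: h=5, h2=4, probe 5,2 → slot 2
Table: [., 446, 201, 964, ., 663, 111]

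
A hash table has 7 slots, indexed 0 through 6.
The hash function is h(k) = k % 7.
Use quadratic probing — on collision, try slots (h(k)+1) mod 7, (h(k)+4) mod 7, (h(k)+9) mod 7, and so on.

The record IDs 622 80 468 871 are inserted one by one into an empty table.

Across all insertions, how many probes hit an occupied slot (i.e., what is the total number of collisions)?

622 hashes to 6; slot 6 is free => place at 6.
80 hashes to 3; slot 3 is free => place at 3.
468 hashes to 6; 6 taken => place at 0.
871 hashes to 3; 3 taken => place at 4.
Table: [468, ∅, ∅, 80, 871, ∅, 622]

2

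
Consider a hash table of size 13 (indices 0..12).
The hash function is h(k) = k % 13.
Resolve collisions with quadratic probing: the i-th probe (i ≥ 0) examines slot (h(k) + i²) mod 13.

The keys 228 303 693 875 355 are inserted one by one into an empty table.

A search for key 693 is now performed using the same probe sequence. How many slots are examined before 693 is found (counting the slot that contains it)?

228: h=7 -> slot 7
303: h=4 -> slot 4
693: h=4, probe 4,5 -> slot 5
875: h=4, probe 4,5,8 -> slot 8
355: h=4, probe 4,5,8,0 -> slot 0
Table: [355, ., ., ., 303, 693, ., 228, 875, ., ., ., .]
Lookup 693: h=4, probe 4,5 → found at 5.

2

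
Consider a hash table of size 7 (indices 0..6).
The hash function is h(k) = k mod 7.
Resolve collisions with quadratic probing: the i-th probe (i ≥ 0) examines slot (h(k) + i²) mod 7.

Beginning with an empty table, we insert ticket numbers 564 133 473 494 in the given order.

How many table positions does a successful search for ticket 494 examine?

3

Insert 564: h=4, slot 4 empty => index 4.
Insert 133: h=0, slot 0 empty => index 0.
Insert 473: h=4, slot 4 occupied => index 5.
Insert 494: h=4, slots 4,5 occupied => index 1.
Table: [133, 494, _, _, 564, 473, _]
Lookup 494: h=4, probe 4,5,1 → found at 1.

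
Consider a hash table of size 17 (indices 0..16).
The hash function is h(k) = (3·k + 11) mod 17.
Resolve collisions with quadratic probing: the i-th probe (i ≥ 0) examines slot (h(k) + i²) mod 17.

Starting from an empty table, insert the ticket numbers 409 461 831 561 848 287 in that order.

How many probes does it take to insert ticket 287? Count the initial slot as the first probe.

409: h=14 -> slot 14
461: h=0 -> slot 0
831: h=5 -> slot 5
561: h=11 -> slot 11
848: h=5, probe 5,6 -> slot 6
287: h=5, probe 5,6,9 -> slot 9
Table: [461, ∅, ∅, ∅, ∅, 831, 848, ∅, ∅, 287, ∅, 561, ∅, ∅, 409, ∅, ∅]

3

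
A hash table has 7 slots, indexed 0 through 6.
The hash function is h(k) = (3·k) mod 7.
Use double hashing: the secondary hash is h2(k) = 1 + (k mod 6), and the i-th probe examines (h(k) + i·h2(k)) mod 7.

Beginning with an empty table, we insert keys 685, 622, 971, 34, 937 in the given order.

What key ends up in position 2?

Insert 685: h=4, slot 4 empty → index 4.
Insert 622: h=4, h2=5, slot 4 occupied → index 2.
Insert 971: h=1, slot 1 empty → index 1.
Insert 34: h=4, h2=5, slots 4,2 occupied → index 0.
Insert 937: h=4, h2=2, slot 4 occupied → index 6.
Table: [34, 971, 622, ., 685, ., 937]

622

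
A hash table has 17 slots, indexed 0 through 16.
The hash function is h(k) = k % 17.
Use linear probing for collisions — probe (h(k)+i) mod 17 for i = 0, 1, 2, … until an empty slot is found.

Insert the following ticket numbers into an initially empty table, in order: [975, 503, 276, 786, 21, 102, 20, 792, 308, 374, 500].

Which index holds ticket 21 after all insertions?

975 hashes to 6; slot 6 is free => place at 6.
503 hashes to 10; slot 10 is free => place at 10.
276 hashes to 4; slot 4 is free => place at 4.
786 hashes to 4; 4 taken => place at 5.
21 hashes to 4; 4,5,6 taken => place at 7.
102 hashes to 0; slot 0 is free => place at 0.
20 hashes to 3; slot 3 is free => place at 3.
792 hashes to 10; 10 taken => place at 11.
308 hashes to 2; slot 2 is free => place at 2.
374 hashes to 0; 0 taken => place at 1.
500 hashes to 7; 7 taken => place at 8.
Table: [102, 374, 308, 20, 276, 786, 975, 21, 500, _, 503, 792, _, _, _, _, _]

7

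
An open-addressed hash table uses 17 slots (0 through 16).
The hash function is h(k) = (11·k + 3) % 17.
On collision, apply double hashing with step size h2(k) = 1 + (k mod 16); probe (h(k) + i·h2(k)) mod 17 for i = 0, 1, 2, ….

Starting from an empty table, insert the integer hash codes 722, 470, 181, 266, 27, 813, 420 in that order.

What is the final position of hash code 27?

1

Insert 722: h=6, slot 6 empty → index 6.
Insert 470: h=5, slot 5 empty → index 5.
Insert 181: h=5, h2=6, slot 5 occupied → index 11.
Insert 266: h=5, h2=11, slot 5 occupied → index 16.
Insert 27: h=11, h2=12, slots 11,6 occupied → index 1.
Insert 813: h=4, slot 4 empty → index 4.
Insert 420: h=16, h2=5, slots 16,4 occupied → index 9.
Table: [∅, 27, ∅, ∅, 813, 470, 722, ∅, ∅, 420, ∅, 181, ∅, ∅, ∅, ∅, 266]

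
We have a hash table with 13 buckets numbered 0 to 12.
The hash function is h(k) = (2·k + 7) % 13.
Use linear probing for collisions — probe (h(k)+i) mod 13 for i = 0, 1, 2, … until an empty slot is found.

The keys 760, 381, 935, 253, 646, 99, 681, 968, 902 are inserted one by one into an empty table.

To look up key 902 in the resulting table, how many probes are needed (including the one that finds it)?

760 hashes to 6; slot 6 is free => place at 6.
381 hashes to 2; slot 2 is free => place at 2.
935 hashes to 5; slot 5 is free => place at 5.
253 hashes to 6; 6 taken => place at 7.
646 hashes to 12; slot 12 is free => place at 12.
99 hashes to 10; slot 10 is free => place at 10.
681 hashes to 4; slot 4 is free => place at 4.
968 hashes to 6; 6,7 taken => place at 8.
902 hashes to 4; 4,5,6,7,8 taken => place at 9.
Table: [—, —, 381, —, 681, 935, 760, 253, 968, 902, 99, —, 646]
Lookup 902: h=4, probe 4,5,6,7,8,9 → found at 9.

6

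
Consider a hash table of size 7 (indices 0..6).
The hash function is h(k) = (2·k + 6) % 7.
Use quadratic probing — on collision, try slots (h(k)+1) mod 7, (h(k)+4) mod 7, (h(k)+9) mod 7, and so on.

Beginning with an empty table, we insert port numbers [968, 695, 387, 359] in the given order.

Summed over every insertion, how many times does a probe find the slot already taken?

968: h=3 -> slot 3
695: h=3, probe 3,4 -> slot 4
387: h=3, probe 3,4,0 -> slot 0
359: h=3, probe 3,4,0,5 -> slot 5
Table: [387, _, _, 968, 695, 359, _]

6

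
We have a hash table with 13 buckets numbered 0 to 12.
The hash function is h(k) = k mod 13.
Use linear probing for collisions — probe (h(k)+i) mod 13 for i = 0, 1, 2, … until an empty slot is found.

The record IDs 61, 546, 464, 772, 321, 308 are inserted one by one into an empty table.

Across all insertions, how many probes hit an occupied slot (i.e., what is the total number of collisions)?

61: h=9 -> slot 9
546: h=0 -> slot 0
464: h=9, probe 9,10 -> slot 10
772: h=5 -> slot 5
321: h=9, probe 9,10,11 -> slot 11
308: h=9, probe 9,10,11,12 -> slot 12
Table: [546, _, _, _, _, 772, _, _, _, 61, 464, 321, 308]

6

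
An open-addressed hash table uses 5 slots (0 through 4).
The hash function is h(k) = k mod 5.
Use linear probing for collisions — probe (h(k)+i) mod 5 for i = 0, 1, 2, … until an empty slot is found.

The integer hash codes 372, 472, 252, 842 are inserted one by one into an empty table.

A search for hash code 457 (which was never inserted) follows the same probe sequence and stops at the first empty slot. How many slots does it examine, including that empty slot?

5

372: h=2 => slot 2
472: h=2, probe 2,3 => slot 3
252: h=2, probe 2,3,4 => slot 4
842: h=2, probe 2,3,4,0 => slot 0
Table: [842, —, 372, 472, 252]
Lookup 457: h=2, probe 2,3,4,0,1 → slot 1 empty, not found.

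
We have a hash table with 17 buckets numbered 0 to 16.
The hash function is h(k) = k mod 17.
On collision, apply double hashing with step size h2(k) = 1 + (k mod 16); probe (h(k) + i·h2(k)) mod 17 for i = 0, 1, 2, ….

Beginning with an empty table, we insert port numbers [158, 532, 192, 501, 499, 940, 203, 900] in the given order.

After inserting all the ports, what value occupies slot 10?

532

158: h=5 → slot 5
532: h=5, h2=5, probe 5,10 → slot 10
192: h=5, h2=1, probe 5,6 → slot 6
501: h=8 → slot 8
499: h=6, h2=4, probe 6,10,14 → slot 14
940: h=5, h2=13, probe 5,1 → slot 1
203: h=16 → slot 16
900: h=16, h2=5, probe 16,4 → slot 4
Table: [—, 940, —, —, 900, 158, 192, —, 501, —, 532, —, —, —, 499, —, 203]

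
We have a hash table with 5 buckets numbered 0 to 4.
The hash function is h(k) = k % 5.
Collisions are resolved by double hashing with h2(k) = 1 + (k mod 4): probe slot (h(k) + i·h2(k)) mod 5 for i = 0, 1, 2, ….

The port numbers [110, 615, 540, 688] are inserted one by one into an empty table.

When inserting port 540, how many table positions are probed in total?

110: h=0 → slot 0
615: h=0, h2=4, probe 0,4 → slot 4
540: h=0, h2=1, probe 0,1 → slot 1
688: h=3 → slot 3
Table: [110, 540, ∅, 688, 615]

2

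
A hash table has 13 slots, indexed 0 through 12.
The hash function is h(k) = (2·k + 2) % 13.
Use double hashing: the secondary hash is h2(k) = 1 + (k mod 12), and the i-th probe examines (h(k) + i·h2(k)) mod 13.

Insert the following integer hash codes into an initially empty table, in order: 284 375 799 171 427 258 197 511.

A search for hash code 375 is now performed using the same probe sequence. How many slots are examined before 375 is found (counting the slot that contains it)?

2

284 hashes to 11; slot 11 is free → place at 11.
375 hashes to 11, h2=4; 11 taken → place at 2.
799 hashes to 1; slot 1 is free → place at 1.
171 hashes to 6; slot 6 is free → place at 6.
427 hashes to 11, h2=8; 11,6,1 taken → place at 9.
258 hashes to 11, h2=7; 11 taken → place at 5.
197 hashes to 6, h2=6; 6 taken → place at 12.
511 hashes to 10; slot 10 is free → place at 10.
Table: [., 799, 375, ., ., 258, 171, ., ., 427, 511, 284, 197]
Lookup 375: h=11, h2=4, probe 11,2 → found at 2.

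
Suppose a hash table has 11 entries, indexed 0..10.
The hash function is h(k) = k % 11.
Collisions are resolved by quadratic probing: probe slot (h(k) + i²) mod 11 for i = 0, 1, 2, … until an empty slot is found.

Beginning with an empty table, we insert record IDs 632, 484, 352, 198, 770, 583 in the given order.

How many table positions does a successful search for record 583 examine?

632 hashes to 5; slot 5 is free -> place at 5.
484 hashes to 0; slot 0 is free -> place at 0.
352 hashes to 0; 0 taken -> place at 1.
198 hashes to 0; 0,1 taken -> place at 4.
770 hashes to 0; 0,1,4 taken -> place at 9.
583 hashes to 0; 0,1,4,9,5 taken -> place at 3.
Table: [484, 352, _, 583, 198, 632, _, _, _, 770, _]
Lookup 583: h=0, probe 0,1,4,9,5,3 → found at 3.

6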